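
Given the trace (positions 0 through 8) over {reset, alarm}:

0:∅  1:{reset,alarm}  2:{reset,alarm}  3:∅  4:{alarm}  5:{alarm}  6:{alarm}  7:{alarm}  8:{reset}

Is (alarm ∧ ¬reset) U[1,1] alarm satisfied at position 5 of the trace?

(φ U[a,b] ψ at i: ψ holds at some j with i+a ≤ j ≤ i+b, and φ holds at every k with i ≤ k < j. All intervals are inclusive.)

Yes

Need some j in [6,6] with alarm, and (alarm ∧ ¬reset) at every k in [5,j-1].
  j=6: alarm holds; (alarm ∧ ¬reset) holds at every k in [5,5] → satisfied.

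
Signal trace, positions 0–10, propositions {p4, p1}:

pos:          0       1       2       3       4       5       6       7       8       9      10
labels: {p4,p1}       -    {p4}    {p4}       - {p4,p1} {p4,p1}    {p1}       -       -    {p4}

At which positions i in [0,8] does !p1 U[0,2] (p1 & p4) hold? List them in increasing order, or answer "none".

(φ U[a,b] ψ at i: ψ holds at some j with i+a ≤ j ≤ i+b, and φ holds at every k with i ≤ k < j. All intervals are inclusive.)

0, 3, 4, 5, 6

Evaluate at each i in [0,8]:
  i=0: ✓ (rhs at j=0)
  i=1: ✗ (no rhs in [1,3])
  i=2: ✗ (no rhs in [2,4])
  i=3: ✓ (rhs at j=5; lhs holds on [3,4])
  i=4: ✓ (rhs at j=5; lhs holds on [4,4])
  i=5: ✓ (rhs at j=5)
  i=6: ✓ (rhs at j=6)
  i=7: ✗ (no rhs in [7,9])
  i=8: ✗ (no rhs in [8,10])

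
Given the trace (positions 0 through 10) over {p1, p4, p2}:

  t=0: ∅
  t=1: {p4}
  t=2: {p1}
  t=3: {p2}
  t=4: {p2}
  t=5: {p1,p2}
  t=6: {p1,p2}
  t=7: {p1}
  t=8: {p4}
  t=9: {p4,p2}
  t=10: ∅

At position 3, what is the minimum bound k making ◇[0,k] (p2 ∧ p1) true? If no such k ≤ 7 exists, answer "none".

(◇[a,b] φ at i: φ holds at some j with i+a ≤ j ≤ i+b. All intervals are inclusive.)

Scan j = 3,4,… for (p2 ∧ p1):
  j=3: fails
  j=4: fails
  j=5: holds
First hit at j=5, so smallest k = 5-3 = 2.

2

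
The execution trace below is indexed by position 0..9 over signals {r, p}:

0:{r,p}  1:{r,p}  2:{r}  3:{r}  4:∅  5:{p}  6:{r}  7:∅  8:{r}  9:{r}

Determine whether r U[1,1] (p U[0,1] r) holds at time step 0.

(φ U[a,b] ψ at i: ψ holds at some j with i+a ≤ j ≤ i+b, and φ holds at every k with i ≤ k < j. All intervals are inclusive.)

Holds

Need some j in [1,1] with (p U[0,1] r), and r at every k in [0,j-1].
  j=1: (p U[0,1] r) holds; r holds at every k in [0,0] → satisfied.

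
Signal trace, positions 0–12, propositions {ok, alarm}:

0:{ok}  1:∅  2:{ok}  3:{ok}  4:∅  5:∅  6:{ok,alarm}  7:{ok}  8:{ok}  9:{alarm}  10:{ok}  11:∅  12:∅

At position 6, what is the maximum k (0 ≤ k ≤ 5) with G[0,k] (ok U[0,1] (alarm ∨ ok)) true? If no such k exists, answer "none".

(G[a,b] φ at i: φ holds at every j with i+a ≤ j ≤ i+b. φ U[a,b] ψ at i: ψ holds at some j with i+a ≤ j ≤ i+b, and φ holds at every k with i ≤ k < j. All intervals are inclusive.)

(ok U[0,1] (alarm ∨ ok)) must hold from j=6 onward; find where it first fails.
  j=6: holds
  j=7: holds
  j=8: holds
  j=9: holds
  j=10: holds
  j=11: fails
Holds on [6,10], so largest k = 4.

4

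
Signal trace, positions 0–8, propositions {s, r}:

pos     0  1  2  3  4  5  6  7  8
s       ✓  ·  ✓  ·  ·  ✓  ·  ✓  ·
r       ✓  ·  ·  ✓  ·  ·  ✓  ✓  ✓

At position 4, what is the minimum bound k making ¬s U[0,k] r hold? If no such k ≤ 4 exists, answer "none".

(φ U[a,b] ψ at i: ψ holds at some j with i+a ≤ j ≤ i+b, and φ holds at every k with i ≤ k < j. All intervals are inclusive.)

Need earliest j ≥ 4 with r, and ¬s at every k in [4,j-1].
  j=4: rhs fails.
  j=5: rhs fails.
  j=6: rhs holds but lhs fails at k=5.
  j=7: rhs holds but lhs fails at k=5.
  j=8: rhs holds but lhs fails at k=5.
No witness within the range → none.

none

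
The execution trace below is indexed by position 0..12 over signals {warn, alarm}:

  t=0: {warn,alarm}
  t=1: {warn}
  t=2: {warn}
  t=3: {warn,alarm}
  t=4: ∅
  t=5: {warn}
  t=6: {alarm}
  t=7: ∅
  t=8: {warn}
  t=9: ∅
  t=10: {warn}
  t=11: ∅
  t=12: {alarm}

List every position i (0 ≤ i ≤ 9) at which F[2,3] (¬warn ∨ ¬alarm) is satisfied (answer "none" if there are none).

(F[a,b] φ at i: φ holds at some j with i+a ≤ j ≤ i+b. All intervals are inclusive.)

0, 1, 2, 3, 4, 5, 6, 7, 8, 9

Evaluate at each i in [0,9]:
  i=0: ✓ (witness j=2)
  i=1: ✓ (witness j=4)
  i=2: ✓ (witness j=4)
  i=3: ✓ (witness j=5)
  i=4: ✓ (witness j=6)
  i=5: ✓ (witness j=7)
  i=6: ✓ (witness j=8)
  i=7: ✓ (witness j=9)
  i=8: ✓ (witness j=10)
  i=9: ✓ (witness j=11)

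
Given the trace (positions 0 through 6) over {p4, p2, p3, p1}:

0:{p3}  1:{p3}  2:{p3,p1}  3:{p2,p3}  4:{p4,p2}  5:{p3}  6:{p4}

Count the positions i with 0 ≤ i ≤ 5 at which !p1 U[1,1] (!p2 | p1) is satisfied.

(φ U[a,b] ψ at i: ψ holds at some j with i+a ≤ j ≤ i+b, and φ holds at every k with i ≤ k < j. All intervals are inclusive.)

Evaluate at each i in [0,5]:
  i=0: ✓ (rhs at j=1; lhs holds on [0,0])
  i=1: ✓ (rhs at j=2; lhs holds on [1,1])
  i=2: ✗ (no rhs in [3,3])
  i=3: ✗ (no rhs in [4,4])
  i=4: ✓ (rhs at j=5; lhs holds on [4,4])
  i=5: ✓ (rhs at j=6; lhs holds on [5,5])
Positions where it holds: {0, 1, 4, 5} → 4.

4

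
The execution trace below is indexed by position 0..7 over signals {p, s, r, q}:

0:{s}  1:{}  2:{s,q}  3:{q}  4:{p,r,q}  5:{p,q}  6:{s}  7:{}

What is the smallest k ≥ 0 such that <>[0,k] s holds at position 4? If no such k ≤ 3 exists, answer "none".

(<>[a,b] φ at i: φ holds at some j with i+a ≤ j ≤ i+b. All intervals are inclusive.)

2

Scan j = 4,5,… for s:
  j=4: fails
  j=5: fails
  j=6: holds
First hit at j=6, so smallest k = 6-4 = 2.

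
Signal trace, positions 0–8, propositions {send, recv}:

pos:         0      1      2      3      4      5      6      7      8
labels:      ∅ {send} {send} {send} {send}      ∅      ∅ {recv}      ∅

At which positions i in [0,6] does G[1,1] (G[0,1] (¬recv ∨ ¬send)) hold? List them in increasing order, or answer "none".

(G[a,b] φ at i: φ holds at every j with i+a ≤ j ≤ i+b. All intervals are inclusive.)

Evaluate at each i in [0,6]:
  i=0: ✓ (all of [1,1])
  i=1: ✓ (all of [2,2])
  i=2: ✓ (all of [3,3])
  i=3: ✓ (all of [4,4])
  i=4: ✓ (all of [5,5])
  i=5: ✓ (all of [6,6])
  i=6: ✓ (all of [7,7])

0, 1, 2, 3, 4, 5, 6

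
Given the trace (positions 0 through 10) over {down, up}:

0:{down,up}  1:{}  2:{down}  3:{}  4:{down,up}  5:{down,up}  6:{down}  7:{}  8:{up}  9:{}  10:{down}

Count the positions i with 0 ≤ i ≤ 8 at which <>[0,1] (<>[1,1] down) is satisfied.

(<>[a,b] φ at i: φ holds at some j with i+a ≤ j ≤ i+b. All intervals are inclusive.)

7

Evaluate at each i in [0,8]:
  i=0: ✓ (witness j=1)
  i=1: ✓ (witness j=1)
  i=2: ✓ (witness j=3)
  i=3: ✓ (witness j=3)
  i=4: ✓ (witness j=4)
  i=5: ✓ (witness j=5)
  i=6: ✗ (none in [6,7])
  i=7: ✗ (none in [7,8])
  i=8: ✓ (witness j=9)
Positions where it holds: {0, 1, 2, 3, 4, 5, 8} → 7.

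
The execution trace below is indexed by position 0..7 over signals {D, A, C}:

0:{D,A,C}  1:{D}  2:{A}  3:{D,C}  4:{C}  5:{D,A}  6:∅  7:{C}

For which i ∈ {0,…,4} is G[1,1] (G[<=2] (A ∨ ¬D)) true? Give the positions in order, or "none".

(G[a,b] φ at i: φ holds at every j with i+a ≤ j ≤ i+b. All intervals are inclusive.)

Evaluate at each i in [0,4]:
  i=0: ✗ (fails at j=1)
  i=1: ✗ (fails at j=2)
  i=2: ✗ (fails at j=3)
  i=3: ✓ (all of [4,4])
  i=4: ✓ (all of [5,5])

3, 4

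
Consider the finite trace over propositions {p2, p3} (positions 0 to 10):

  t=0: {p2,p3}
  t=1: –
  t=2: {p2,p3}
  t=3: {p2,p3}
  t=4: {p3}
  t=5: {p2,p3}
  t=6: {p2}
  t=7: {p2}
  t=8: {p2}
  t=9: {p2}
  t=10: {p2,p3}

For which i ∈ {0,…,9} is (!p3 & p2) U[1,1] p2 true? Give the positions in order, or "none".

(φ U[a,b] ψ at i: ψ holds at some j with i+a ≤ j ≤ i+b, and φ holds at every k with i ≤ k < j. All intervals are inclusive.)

Evaluate at each i in [0,9]:
  i=0: ✗ (no rhs in [1,1])
  i=1: ✗ (lhs fails at k=1 before rhs at j=2)
  i=2: ✗ (lhs fails at k=2 before rhs at j=3)
  i=3: ✗ (no rhs in [4,4])
  i=4: ✗ (lhs fails at k=4 before rhs at j=5)
  i=5: ✗ (lhs fails at k=5 before rhs at j=6)
  i=6: ✓ (rhs at j=7; lhs holds on [6,6])
  i=7: ✓ (rhs at j=8; lhs holds on [7,7])
  i=8: ✓ (rhs at j=9; lhs holds on [8,8])
  i=9: ✓ (rhs at j=10; lhs holds on [9,9])

6, 7, 8, 9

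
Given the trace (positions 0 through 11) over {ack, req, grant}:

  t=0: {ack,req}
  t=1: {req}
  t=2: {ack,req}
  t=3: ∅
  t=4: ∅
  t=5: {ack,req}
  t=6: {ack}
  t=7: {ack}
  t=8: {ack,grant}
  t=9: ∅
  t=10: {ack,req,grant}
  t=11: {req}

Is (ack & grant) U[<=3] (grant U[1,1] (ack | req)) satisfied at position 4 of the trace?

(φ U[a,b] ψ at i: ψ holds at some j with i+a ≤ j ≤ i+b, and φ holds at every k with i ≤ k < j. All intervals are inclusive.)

Does not hold

Need some j in [4,7] with (grant U[1,1] (ack | req)), and (ack & grant) at every k in [4,j-1].
  j=4: (grant U[1,1] (ack | req)) — fails.
  j=5: (grant U[1,1] (ack | req)) — fails.
  j=6: (grant U[1,1] (ack | req)) — fails.
  j=7: (grant U[1,1] (ack | req)) — fails.
No j in the window works → until fails.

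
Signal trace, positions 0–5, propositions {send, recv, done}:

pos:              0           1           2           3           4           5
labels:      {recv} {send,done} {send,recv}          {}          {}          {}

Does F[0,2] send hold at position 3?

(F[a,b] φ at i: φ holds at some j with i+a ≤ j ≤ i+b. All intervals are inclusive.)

Check send at each j in [3,5]:
  j=3: false
  j=4: false
  j=5: false
No position in the window satisfies it → formula fails.

Does not hold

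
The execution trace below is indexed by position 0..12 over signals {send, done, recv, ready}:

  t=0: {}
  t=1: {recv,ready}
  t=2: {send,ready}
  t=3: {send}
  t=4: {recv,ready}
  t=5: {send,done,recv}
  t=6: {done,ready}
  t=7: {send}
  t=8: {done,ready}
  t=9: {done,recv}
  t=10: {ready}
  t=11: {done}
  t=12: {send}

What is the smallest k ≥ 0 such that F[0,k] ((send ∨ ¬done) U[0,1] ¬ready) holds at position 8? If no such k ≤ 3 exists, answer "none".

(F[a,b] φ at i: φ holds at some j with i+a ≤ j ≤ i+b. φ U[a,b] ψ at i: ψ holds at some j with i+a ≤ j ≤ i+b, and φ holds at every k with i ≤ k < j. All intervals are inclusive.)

1

Scan j = 8,9,… for ((send ∨ ¬done) U[0,1] ¬ready):
  j=8: fails
  j=9: holds
First hit at j=9, so smallest k = 9-8 = 1.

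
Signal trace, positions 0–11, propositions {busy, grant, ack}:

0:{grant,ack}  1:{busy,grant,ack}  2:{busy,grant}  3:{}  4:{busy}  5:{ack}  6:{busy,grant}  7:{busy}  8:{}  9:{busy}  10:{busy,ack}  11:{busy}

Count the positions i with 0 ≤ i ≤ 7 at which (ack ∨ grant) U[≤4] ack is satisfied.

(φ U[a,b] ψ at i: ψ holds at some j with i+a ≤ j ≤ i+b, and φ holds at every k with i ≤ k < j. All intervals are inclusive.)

Evaluate at each i in [0,7]:
  i=0: ✓ (rhs at j=0)
  i=1: ✓ (rhs at j=1)
  i=2: ✗ (lhs fails at k=3 before rhs at j=5)
  i=3: ✗ (lhs fails at k=3 before rhs at j=5)
  i=4: ✗ (lhs fails at k=4 before rhs at j=5)
  i=5: ✓ (rhs at j=5)
  i=6: ✗ (lhs fails at k=7 before rhs at j=10)
  i=7: ✗ (lhs fails at k=7 before rhs at j=10)
Positions where it holds: {0, 1, 5} → 3.

3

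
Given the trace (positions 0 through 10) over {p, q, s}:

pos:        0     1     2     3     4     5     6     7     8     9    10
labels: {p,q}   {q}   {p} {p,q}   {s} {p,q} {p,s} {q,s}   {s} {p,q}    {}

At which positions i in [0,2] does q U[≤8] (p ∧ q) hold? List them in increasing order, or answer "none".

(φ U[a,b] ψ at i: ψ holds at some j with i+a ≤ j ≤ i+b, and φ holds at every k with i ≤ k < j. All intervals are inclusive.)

Evaluate at each i in [0,2]:
  i=0: ✓ (rhs at j=0)
  i=1: ✗ (lhs fails at k=2 before rhs at j=3)
  i=2: ✗ (lhs fails at k=2 before rhs at j=3)

0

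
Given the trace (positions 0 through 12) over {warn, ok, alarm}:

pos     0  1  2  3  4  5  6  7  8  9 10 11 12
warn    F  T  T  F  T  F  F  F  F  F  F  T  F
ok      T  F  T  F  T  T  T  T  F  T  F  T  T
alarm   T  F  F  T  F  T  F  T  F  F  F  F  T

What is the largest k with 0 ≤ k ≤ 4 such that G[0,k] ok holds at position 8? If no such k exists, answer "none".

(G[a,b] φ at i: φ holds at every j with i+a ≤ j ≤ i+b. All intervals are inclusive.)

none

ok must hold from j=8 onward; find where it first fails.
  j=8: fails → no k works.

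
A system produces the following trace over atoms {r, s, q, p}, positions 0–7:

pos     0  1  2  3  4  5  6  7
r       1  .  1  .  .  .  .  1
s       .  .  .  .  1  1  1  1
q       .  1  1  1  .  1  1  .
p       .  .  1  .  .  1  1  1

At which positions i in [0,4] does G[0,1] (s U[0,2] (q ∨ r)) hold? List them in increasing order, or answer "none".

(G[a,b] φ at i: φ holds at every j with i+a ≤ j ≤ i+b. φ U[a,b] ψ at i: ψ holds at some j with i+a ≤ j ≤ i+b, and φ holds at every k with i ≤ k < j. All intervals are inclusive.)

Evaluate at each i in [0,4]:
  i=0: ✓ (all of [0,1])
  i=1: ✓ (all of [1,2])
  i=2: ✓ (all of [2,3])
  i=3: ✓ (all of [3,4])
  i=4: ✓ (all of [4,5])

0, 1, 2, 3, 4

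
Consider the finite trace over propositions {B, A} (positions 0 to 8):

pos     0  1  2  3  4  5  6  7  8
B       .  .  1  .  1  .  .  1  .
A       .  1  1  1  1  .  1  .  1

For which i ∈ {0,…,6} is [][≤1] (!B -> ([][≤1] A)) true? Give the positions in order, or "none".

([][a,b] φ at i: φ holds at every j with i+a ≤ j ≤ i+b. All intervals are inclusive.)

Evaluate at each i in [0,6]:
  i=0: ✗ (fails at j=0)
  i=1: ✓ (all of [1,2])
  i=2: ✓ (all of [2,3])
  i=3: ✓ (all of [3,4])
  i=4: ✗ (fails at j=5)
  i=5: ✗ (fails at j=5)
  i=6: ✗ (fails at j=6)

1, 2, 3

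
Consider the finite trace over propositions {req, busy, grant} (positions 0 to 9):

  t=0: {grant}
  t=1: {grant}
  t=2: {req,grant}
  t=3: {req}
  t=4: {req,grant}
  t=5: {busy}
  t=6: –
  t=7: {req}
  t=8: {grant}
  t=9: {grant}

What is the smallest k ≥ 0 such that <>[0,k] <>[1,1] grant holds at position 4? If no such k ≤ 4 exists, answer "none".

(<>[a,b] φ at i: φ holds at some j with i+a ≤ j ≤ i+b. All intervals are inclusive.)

3

Scan j = 4,5,… for <>[1,1] grant:
  j=4: fails
  j=5: fails
  j=6: fails
  j=7: holds
First hit at j=7, so smallest k = 7-4 = 3.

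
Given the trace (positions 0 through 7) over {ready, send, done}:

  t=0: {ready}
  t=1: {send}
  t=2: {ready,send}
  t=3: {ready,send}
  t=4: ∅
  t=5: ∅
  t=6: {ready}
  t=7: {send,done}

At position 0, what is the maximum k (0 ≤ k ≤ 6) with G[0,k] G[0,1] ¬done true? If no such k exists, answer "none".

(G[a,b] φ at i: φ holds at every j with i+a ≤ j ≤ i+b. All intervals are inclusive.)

5

G[0,1] ¬done must hold from j=0 onward; find where it first fails.
  j=0: holds
  j=1: holds
  j=2: holds
  j=3: holds
  j=4: holds
  j=5: holds
  j=6: fails
Holds on [0,5], so largest k = 5.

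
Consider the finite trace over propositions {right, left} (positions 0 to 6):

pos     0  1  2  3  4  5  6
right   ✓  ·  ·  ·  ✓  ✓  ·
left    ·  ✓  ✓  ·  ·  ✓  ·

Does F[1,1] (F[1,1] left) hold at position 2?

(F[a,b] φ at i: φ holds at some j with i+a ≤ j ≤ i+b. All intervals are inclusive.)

No

Check F[1,1] left at each j in [3,3]:
  j=3: fails (none in [4,4])
No position in the window satisfies it → formula fails.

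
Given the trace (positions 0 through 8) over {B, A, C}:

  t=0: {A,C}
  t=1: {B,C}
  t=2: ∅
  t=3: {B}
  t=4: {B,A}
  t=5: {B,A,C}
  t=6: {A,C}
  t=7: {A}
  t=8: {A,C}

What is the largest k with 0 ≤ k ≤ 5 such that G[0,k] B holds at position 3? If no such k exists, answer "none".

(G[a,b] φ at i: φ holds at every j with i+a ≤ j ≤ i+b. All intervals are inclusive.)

B must hold from j=3 onward; find where it first fails.
  j=3: holds
  j=4: holds
  j=5: holds
  j=6: fails
Holds on [3,5], so largest k = 2.

2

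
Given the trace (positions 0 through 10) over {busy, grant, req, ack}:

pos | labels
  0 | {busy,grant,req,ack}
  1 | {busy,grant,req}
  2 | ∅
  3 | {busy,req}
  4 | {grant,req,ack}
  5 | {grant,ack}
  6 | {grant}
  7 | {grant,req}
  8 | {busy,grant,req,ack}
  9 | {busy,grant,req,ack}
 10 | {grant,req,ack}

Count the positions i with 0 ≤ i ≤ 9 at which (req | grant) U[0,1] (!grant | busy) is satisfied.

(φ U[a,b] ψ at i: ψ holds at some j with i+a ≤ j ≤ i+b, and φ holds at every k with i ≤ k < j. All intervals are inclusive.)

7

Evaluate at each i in [0,9]:
  i=0: ✓ (rhs at j=0)
  i=1: ✓ (rhs at j=1)
  i=2: ✓ (rhs at j=2)
  i=3: ✓ (rhs at j=3)
  i=4: ✗ (no rhs in [4,5])
  i=5: ✗ (no rhs in [5,6])
  i=6: ✗ (no rhs in [6,7])
  i=7: ✓ (rhs at j=8; lhs holds on [7,7])
  i=8: ✓ (rhs at j=8)
  i=9: ✓ (rhs at j=9)
Positions where it holds: {0, 1, 2, 3, 7, 8, 9} → 7.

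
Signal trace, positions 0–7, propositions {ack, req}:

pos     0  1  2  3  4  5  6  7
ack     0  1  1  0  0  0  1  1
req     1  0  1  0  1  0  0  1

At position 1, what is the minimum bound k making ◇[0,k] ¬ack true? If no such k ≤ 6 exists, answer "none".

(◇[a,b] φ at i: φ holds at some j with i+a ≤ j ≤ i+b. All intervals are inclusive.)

2

Scan j = 1,2,… for ¬ack:
  j=1: fails
  j=2: fails
  j=3: holds
First hit at j=3, so smallest k = 3-1 = 2.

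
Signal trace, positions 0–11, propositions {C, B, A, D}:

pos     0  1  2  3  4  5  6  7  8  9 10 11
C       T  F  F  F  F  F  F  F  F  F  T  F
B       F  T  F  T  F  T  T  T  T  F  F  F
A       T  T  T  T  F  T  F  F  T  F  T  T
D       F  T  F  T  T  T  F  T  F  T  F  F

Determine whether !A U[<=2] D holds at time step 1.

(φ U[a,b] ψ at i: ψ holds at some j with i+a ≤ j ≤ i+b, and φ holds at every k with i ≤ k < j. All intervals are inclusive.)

Need some j in [1,3] with D, and !A at every k in [1,j-1].
  j=1: D holds; no prefix to check → satisfied.

True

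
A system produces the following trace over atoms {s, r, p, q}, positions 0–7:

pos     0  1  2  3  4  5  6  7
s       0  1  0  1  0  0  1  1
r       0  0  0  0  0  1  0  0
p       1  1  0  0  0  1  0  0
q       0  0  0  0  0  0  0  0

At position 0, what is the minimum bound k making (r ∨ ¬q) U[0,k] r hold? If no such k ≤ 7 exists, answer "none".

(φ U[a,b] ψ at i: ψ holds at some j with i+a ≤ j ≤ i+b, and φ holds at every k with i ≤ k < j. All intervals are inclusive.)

5

Need earliest j ≥ 0 with r, and (r ∨ ¬q) at every k in [0,j-1].
  j=0: rhs fails.
  j=1: rhs fails.
  j=2: rhs fails.
  j=3: rhs fails.
  j=4: rhs fails.
  j=5: rhs holds; lhs holds on [0,4]. k = 5.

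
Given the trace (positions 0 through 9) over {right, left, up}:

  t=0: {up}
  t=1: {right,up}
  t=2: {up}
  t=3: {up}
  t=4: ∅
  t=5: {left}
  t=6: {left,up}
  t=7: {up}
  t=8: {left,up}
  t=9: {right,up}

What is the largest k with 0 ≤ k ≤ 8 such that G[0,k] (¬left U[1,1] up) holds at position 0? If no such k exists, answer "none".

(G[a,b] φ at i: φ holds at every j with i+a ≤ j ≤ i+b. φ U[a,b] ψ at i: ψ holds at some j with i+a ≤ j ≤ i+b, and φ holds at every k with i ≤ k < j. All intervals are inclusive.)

2

(¬left U[1,1] up) must hold from j=0 onward; find where it first fails.
  j=0: holds
  j=1: holds
  j=2: holds
  j=3: fails
Holds on [0,2], so largest k = 2.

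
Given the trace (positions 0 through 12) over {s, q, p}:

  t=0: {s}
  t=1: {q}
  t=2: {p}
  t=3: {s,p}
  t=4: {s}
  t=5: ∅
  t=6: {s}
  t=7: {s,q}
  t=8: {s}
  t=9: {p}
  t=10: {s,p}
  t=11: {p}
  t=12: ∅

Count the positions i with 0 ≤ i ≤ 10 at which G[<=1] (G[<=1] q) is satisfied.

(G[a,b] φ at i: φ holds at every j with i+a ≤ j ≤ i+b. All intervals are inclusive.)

Evaluate at each i in [0,10]:
  i=0: ✗ (fails at j=0)
  i=1: ✗ (fails at j=1)
  i=2: ✗ (fails at j=2)
  i=3: ✗ (fails at j=3)
  i=4: ✗ (fails at j=4)
  i=5: ✗ (fails at j=5)
  i=6: ✗ (fails at j=6)
  i=7: ✗ (fails at j=7)
  i=8: ✗ (fails at j=8)
  i=9: ✗ (fails at j=9)
  i=10: ✗ (fails at j=10)
Positions where it holds: {} → 0.

0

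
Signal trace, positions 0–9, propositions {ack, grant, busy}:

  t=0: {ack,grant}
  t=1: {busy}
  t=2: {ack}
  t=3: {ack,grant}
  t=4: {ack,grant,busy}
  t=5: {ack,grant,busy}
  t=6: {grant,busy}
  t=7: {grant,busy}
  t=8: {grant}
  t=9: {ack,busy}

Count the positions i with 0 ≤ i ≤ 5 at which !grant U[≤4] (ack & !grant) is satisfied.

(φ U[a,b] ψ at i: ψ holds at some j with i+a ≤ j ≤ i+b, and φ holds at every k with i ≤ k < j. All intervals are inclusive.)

Evaluate at each i in [0,5]:
  i=0: ✗ (lhs fails at k=0 before rhs at j=2)
  i=1: ✓ (rhs at j=2; lhs holds on [1,1])
  i=2: ✓ (rhs at j=2)
  i=3: ✗ (no rhs in [3,7])
  i=4: ✗ (no rhs in [4,8])
  i=5: ✗ (lhs fails at k=5 before rhs at j=9)
Positions where it holds: {1, 2} → 2.

2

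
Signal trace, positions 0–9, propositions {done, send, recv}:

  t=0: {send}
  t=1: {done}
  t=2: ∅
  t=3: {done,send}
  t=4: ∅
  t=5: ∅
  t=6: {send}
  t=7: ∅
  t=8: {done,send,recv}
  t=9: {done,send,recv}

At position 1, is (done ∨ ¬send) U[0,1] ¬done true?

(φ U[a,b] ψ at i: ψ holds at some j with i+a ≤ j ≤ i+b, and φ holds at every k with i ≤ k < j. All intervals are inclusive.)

Need some j in [1,2] with ¬done, and (done ∨ ¬send) at every k in [1,j-1].
  j=1: ¬done false.
  j=2: ¬done holds; (done ∨ ¬send) holds at every k in [1,1] → satisfied.

Holds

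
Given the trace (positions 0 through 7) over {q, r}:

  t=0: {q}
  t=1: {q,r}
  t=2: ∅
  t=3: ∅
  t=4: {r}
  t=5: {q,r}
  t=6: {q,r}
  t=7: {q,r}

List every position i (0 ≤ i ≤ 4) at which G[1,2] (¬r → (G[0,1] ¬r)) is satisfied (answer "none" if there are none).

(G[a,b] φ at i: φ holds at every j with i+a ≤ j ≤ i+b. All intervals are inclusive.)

0, 3, 4

Evaluate at each i in [0,4]:
  i=0: ✓ (all of [1,2])
  i=1: ✗ (fails at j=3)
  i=2: ✗ (fails at j=3)
  i=3: ✓ (all of [4,5])
  i=4: ✓ (all of [5,6])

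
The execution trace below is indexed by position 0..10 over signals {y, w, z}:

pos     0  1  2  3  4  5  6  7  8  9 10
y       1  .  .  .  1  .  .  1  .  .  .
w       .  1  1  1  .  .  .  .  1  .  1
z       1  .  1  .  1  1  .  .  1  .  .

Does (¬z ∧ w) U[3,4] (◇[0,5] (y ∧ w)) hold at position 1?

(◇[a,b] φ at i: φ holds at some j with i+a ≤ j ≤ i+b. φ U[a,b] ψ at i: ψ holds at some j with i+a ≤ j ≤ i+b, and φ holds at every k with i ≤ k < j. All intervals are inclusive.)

No

Need some j in [4,5] with ◇[0,5] (y ∧ w), and (¬z ∧ w) at every k in [1,j-1].
  j=4: ◇[0,5] (y ∧ w) — fails (none in [4,9]).
  j=5: ◇[0,5] (y ∧ w) — fails (none in [5,10]).
No j in the window works → until fails.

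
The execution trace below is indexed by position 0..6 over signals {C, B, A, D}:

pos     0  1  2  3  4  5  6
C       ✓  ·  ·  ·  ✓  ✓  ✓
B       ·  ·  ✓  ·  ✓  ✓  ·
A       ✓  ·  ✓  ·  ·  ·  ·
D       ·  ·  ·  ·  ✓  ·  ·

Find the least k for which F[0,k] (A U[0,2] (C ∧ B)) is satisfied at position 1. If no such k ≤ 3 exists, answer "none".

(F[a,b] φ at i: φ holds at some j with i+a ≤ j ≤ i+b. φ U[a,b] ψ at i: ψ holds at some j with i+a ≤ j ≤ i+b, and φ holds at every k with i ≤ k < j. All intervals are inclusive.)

3

Scan j = 1,2,… for (A U[0,2] (C ∧ B)):
  j=1: fails
  j=2: fails
  j=3: fails
  j=4: holds
First hit at j=4, so smallest k = 4-1 = 3.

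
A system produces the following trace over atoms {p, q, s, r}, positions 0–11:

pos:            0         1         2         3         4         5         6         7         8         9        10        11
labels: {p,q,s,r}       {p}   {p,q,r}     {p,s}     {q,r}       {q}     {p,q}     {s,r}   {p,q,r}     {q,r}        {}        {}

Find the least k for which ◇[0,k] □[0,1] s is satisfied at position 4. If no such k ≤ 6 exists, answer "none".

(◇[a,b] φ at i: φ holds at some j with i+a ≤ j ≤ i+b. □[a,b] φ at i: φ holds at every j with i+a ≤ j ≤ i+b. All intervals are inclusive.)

Scan j = 4,5,… for □[0,1] s:
  j=4: fails
  j=5: fails
  j=6: fails
  j=7: fails
  j=8: fails
  j=9: fails
  j=10: fails
No j in [4,10] satisfies it → none.

none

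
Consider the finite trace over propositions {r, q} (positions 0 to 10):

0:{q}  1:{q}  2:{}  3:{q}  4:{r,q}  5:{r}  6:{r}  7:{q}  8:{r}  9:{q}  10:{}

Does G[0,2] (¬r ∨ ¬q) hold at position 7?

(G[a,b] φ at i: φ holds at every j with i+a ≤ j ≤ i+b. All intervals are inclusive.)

Check (¬r ∨ ¬q) at every j in [7,9]:
  j=7: true
  j=8: true
  j=9: true
All positions satisfy it → formula holds.

True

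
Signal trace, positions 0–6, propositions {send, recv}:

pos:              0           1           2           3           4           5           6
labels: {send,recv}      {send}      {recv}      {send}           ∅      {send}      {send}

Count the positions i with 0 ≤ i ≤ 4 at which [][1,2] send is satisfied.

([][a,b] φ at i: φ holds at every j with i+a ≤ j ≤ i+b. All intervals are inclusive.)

1

Evaluate at each i in [0,4]:
  i=0: ✗ (fails at j=2)
  i=1: ✗ (fails at j=2)
  i=2: ✗ (fails at j=4)
  i=3: ✗ (fails at j=4)
  i=4: ✓ (all of [5,6])
Positions where it holds: {4} → 1.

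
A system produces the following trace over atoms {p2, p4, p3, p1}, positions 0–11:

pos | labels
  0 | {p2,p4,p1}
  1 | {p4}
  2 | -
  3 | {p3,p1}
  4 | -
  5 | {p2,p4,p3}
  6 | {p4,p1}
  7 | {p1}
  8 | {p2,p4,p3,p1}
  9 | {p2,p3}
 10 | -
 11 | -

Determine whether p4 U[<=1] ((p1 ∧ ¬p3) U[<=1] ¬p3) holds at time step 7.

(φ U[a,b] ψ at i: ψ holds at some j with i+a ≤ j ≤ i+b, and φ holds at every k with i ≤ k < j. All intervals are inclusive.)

Yes

Need some j in [7,8] with ((p1 ∧ ¬p3) U[<=1] ¬p3), and p4 at every k in [7,j-1].
  j=7: ((p1 ∧ ¬p3) U[<=1] ¬p3) holds; no prefix to check → satisfied.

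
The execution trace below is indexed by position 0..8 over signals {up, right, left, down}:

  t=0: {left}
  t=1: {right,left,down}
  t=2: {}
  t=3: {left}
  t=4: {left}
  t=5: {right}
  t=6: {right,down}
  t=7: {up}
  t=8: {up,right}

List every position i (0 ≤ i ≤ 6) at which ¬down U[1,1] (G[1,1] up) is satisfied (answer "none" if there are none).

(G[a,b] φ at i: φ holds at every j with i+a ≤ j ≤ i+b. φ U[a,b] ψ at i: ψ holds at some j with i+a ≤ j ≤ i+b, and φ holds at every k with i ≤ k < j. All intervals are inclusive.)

Evaluate at each i in [0,6]:
  i=0: ✗ (no rhs in [1,1])
  i=1: ✗ (no rhs in [2,2])
  i=2: ✗ (no rhs in [3,3])
  i=3: ✗ (no rhs in [4,4])
  i=4: ✗ (no rhs in [5,5])
  i=5: ✓ (rhs at j=6; lhs holds on [5,5])
  i=6: ✗ (lhs fails at k=6 before rhs at j=7)

5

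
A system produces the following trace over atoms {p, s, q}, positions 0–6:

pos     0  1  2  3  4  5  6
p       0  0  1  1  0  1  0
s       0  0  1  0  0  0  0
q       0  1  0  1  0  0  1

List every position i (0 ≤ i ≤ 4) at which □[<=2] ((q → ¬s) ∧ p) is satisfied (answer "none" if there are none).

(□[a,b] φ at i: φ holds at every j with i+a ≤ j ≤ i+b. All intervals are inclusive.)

none

Evaluate at each i in [0,4]:
  i=0: ✗ (fails at j=0)
  i=1: ✗ (fails at j=1)
  i=2: ✗ (fails at j=4)
  i=3: ✗ (fails at j=4)
  i=4: ✗ (fails at j=4)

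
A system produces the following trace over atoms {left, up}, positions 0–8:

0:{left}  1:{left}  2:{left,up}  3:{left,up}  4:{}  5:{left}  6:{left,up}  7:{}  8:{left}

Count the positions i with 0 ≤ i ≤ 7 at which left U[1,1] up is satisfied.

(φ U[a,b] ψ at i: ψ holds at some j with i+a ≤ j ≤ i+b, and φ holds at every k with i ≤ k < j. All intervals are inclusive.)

3

Evaluate at each i in [0,7]:
  i=0: ✗ (no rhs in [1,1])
  i=1: ✓ (rhs at j=2; lhs holds on [1,1])
  i=2: ✓ (rhs at j=3; lhs holds on [2,2])
  i=3: ✗ (no rhs in [4,4])
  i=4: ✗ (no rhs in [5,5])
  i=5: ✓ (rhs at j=6; lhs holds on [5,5])
  i=6: ✗ (no rhs in [7,7])
  i=7: ✗ (no rhs in [8,8])
Positions where it holds: {1, 2, 5} → 3.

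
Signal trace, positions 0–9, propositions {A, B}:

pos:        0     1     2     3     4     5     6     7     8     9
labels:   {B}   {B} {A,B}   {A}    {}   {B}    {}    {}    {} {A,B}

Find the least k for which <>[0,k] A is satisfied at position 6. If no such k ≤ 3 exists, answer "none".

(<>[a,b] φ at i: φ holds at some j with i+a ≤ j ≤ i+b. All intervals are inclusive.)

Scan j = 6,7,… for A:
  j=6: fails
  j=7: fails
  j=8: fails
  j=9: holds
First hit at j=9, so smallest k = 9-6 = 3.

3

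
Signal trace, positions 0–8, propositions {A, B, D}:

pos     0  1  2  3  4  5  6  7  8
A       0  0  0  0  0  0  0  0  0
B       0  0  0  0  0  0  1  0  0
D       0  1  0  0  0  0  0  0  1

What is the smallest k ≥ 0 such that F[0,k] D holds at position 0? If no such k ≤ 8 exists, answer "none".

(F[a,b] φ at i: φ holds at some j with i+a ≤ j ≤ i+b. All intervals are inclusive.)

1

Scan j = 0,1,… for D:
  j=0: fails
  j=1: holds
First hit at j=1, so smallest k = 1-0 = 1.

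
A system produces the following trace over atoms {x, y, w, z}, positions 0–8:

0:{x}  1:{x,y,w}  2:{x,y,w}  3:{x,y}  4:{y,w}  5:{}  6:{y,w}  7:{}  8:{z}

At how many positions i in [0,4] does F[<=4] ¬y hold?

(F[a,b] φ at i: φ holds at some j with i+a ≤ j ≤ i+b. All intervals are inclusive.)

5

Evaluate at each i in [0,4]:
  i=0: ✓ (witness j=0)
  i=1: ✓ (witness j=5)
  i=2: ✓ (witness j=5)
  i=3: ✓ (witness j=5)
  i=4: ✓ (witness j=5)
Positions where it holds: {0, 1, 2, 3, 4} → 5.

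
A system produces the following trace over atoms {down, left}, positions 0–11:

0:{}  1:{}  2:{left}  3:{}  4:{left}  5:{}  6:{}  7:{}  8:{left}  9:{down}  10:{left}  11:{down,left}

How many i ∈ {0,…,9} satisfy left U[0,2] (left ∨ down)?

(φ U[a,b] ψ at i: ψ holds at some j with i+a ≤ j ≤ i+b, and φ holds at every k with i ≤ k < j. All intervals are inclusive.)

4

Evaluate at each i in [0,9]:
  i=0: ✗ (lhs fails at k=0 before rhs at j=2)
  i=1: ✗ (lhs fails at k=1 before rhs at j=2)
  i=2: ✓ (rhs at j=2)
  i=3: ✗ (lhs fails at k=3 before rhs at j=4)
  i=4: ✓ (rhs at j=4)
  i=5: ✗ (no rhs in [5,7])
  i=6: ✗ (lhs fails at k=6 before rhs at j=8)
  i=7: ✗ (lhs fails at k=7 before rhs at j=8)
  i=8: ✓ (rhs at j=8)
  i=9: ✓ (rhs at j=9)
Positions where it holds: {2, 4, 8, 9} → 4.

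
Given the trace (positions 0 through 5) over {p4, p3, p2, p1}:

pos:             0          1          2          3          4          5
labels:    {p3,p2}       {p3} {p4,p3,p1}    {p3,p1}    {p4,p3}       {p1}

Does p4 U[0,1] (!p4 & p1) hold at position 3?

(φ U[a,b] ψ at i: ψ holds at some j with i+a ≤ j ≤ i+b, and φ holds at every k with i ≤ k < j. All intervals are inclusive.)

Need some j in [3,4] with (!p4 & p1), and p4 at every k in [3,j-1].
  j=3: (!p4 & p1) holds; no prefix to check → satisfied.

True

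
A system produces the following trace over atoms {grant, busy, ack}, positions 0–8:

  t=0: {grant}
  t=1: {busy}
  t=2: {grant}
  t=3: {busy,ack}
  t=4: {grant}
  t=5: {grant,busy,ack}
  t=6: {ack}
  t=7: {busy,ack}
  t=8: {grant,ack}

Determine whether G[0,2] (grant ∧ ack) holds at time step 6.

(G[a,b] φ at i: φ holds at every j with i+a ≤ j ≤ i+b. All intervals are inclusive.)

False

Check (grant ∧ ack) at every j in [6,8]:
  j=6: false
  j=7: false
  j=8: true
Fails at j=6 → formula fails.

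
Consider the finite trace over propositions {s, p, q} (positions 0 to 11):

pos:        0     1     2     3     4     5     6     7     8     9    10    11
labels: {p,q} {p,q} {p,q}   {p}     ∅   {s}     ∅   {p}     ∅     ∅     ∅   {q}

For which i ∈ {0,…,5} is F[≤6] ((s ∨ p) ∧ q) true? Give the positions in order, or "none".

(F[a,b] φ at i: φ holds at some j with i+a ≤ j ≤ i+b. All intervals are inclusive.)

Evaluate at each i in [0,5]:
  i=0: ✓ (witness j=0)
  i=1: ✓ (witness j=1)
  i=2: ✓ (witness j=2)
  i=3: ✗ (none in [3,9])
  i=4: ✗ (none in [4,10])
  i=5: ✗ (none in [5,11])

0, 1, 2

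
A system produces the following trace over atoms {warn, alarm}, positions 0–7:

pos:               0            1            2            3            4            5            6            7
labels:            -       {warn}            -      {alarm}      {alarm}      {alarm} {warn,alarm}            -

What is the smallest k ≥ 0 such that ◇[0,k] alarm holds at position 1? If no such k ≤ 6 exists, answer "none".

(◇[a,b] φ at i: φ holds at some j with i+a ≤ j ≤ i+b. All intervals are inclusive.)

Scan j = 1,2,… for alarm:
  j=1: fails
  j=2: fails
  j=3: holds
First hit at j=3, so smallest k = 3-1 = 2.

2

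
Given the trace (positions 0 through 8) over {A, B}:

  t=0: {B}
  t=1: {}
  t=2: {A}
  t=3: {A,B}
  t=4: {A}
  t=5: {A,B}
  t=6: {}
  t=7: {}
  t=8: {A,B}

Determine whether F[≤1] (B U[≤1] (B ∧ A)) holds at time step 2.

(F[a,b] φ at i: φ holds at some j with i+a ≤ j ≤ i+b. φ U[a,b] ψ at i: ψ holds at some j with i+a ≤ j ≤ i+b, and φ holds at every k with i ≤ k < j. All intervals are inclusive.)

True

Check (B U[≤1] (B ∧ A)) at each j in [2,3]:
  j=2: fails
  j=3: holds
Found at j=3 → formula holds.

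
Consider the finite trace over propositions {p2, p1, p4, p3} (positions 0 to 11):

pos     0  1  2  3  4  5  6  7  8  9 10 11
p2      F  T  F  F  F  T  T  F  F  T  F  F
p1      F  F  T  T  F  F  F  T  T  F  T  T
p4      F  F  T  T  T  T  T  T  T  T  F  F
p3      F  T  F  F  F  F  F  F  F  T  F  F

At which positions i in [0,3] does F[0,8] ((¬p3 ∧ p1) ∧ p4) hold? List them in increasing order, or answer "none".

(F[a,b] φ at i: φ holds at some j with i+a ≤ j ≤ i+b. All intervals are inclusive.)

Evaluate at each i in [0,3]:
  i=0: ✓ (witness j=2)
  i=1: ✓ (witness j=2)
  i=2: ✓ (witness j=2)
  i=3: ✓ (witness j=3)

0, 1, 2, 3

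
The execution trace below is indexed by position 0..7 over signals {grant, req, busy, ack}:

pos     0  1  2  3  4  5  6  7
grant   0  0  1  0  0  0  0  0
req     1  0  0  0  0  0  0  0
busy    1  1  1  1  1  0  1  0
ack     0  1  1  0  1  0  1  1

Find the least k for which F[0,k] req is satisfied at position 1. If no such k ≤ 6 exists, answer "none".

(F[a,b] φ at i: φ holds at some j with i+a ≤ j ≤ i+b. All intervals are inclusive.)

none

Scan j = 1,2,… for req:
  j=1: fails
  j=2: fails
  j=3: fails
  j=4: fails
  j=5: fails
  j=6: fails
  j=7: fails
No j in [1,7] satisfies it → none.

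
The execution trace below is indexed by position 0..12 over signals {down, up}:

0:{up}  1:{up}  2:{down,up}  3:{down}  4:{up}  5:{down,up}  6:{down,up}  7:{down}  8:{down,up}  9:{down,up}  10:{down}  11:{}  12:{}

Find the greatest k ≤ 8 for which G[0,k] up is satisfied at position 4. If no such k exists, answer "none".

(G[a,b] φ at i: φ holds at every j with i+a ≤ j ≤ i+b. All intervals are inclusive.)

2

up must hold from j=4 onward; find where it first fails.
  j=4: holds
  j=5: holds
  j=6: holds
  j=7: fails
Holds on [4,6], so largest k = 2.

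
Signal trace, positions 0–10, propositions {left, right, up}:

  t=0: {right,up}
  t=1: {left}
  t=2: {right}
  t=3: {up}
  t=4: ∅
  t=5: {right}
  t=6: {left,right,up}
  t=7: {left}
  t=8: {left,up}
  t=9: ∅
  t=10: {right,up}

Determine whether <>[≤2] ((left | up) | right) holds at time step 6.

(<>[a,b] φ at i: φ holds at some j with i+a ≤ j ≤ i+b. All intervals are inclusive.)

Check ((left | up) | right) at each j in [6,8]:
  j=6: true
  j=7: true
  j=8: true
Found at j=6 → formula holds.

Holds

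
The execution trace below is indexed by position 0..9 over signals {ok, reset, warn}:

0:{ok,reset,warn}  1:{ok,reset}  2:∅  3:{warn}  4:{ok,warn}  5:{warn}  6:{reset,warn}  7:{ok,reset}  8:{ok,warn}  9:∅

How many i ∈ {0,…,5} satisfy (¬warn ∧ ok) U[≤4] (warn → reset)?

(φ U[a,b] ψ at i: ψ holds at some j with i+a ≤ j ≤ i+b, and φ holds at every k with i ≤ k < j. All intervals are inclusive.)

3

Evaluate at each i in [0,5]:
  i=0: ✓ (rhs at j=0)
  i=1: ✓ (rhs at j=1)
  i=2: ✓ (rhs at j=2)
  i=3: ✗ (lhs fails at k=3 before rhs at j=6)
  i=4: ✗ (lhs fails at k=4 before rhs at j=6)
  i=5: ✗ (lhs fails at k=5 before rhs at j=6)
Positions where it holds: {0, 1, 2} → 3.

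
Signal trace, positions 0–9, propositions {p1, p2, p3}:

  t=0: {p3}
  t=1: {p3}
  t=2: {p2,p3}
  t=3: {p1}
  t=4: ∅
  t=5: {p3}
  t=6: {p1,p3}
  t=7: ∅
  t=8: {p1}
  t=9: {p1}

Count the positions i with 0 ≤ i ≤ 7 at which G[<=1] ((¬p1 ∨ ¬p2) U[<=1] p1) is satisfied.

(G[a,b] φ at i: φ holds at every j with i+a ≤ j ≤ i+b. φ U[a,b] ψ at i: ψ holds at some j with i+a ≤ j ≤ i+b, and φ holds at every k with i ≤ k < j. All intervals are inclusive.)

4

Evaluate at each i in [0,7]:
  i=0: ✗ (fails at j=0)
  i=1: ✗ (fails at j=1)
  i=2: ✓ (all of [2,3])
  i=3: ✗ (fails at j=4)
  i=4: ✗ (fails at j=4)
  i=5: ✓ (all of [5,6])
  i=6: ✓ (all of [6,7])
  i=7: ✓ (all of [7,8])
Positions where it holds: {2, 5, 6, 7} → 4.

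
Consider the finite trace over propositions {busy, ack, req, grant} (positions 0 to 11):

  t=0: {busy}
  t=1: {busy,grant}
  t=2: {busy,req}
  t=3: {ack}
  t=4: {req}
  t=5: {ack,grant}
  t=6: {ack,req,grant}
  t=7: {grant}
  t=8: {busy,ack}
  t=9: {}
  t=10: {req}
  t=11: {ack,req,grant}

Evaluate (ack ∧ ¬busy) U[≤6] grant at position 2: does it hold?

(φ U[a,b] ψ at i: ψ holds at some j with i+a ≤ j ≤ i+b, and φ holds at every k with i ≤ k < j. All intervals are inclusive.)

Need some j in [2,8] with grant, and (ack ∧ ¬busy) at every k in [2,j-1].
  j=2: grant false.
  j=3: grant false.
  j=4: grant false.
  j=5: grant holds, but (ack ∧ ¬busy) fails at k=2 → not this j.
  j=6: grant holds, but (ack ∧ ¬busy) fails at k=2 → not this j.
  j=7: grant holds, but (ack ∧ ¬busy) fails at k=2 → not this j.
  j=8: grant false.
No j in the window works → until fails.

Does not hold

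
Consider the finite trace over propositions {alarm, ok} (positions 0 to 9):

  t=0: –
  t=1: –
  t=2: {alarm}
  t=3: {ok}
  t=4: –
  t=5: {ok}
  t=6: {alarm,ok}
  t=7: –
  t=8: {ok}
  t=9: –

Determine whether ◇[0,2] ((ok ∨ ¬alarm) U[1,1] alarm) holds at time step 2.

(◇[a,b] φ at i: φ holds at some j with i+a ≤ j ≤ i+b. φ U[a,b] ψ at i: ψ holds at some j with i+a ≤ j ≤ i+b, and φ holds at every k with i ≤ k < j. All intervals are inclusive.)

Check ((ok ∨ ¬alarm) U[1,1] alarm) at each j in [2,4]:
  j=2: fails
  j=3: fails
  j=4: fails
No position in the window satisfies it → formula fails.

No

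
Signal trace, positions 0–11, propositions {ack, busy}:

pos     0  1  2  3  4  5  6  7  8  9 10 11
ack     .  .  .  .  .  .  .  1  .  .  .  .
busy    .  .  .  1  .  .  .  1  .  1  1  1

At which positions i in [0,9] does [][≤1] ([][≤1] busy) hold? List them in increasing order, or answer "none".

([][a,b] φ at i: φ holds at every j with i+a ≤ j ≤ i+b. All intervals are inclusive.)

Evaluate at each i in [0,9]:
  i=0: ✗ (fails at j=0)
  i=1: ✗ (fails at j=1)
  i=2: ✗ (fails at j=2)
  i=3: ✗ (fails at j=3)
  i=4: ✗ (fails at j=4)
  i=5: ✗ (fails at j=5)
  i=6: ✗ (fails at j=6)
  i=7: ✗ (fails at j=7)
  i=8: ✗ (fails at j=8)
  i=9: ✓ (all of [9,10])

9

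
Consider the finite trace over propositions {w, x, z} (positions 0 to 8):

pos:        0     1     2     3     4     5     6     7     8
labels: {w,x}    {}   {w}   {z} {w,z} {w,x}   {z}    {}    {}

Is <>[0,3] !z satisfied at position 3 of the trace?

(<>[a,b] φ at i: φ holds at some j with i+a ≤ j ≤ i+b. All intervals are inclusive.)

True

Check !z at each j in [3,6]:
  j=3: false
  j=4: false
  j=5: true
  j=6: false
Found at j=5 → formula holds.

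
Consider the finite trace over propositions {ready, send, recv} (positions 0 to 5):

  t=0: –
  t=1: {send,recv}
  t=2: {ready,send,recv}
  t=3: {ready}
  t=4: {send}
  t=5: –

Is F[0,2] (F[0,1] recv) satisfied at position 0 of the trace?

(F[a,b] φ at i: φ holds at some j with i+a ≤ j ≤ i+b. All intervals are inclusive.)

Check F[0,1] recv at each j in [0,2]:
  j=0: holds (witness at 1)
  j=1: holds (witness at 1)
  j=2: holds (witness at 2)
Found at j=0 → formula holds.

Yes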